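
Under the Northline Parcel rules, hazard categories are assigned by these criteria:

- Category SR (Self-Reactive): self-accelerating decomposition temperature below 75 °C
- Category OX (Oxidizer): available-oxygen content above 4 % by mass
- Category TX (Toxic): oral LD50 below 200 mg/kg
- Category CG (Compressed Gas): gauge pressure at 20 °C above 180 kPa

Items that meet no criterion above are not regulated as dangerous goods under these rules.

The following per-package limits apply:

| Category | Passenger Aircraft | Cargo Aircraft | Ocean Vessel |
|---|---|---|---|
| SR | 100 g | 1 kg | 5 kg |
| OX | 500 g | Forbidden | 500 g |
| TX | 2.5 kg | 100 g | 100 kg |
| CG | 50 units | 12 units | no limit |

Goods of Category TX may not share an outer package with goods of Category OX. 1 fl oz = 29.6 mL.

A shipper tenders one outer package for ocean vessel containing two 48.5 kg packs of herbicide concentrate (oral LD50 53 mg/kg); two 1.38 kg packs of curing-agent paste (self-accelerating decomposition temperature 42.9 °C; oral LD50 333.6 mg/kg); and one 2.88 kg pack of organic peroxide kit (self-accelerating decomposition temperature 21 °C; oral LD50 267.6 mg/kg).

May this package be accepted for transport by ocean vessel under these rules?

No

With oral LD50 53 mg/kg (< 200 mg/kg), the herbicide concentrate falls in Category TX.
The curing-agent paste has self-accelerating decomposition temperature 42.9 °C, which is < 75 °C, so it is Category SR (Self-Reactive).
Organic peroxide kit: self-accelerating decomposition temperature 21 °C < 75 °C → Category SR (Self-Reactive).
Category TX quantity: two 48.5 kg packs = 97 kg.
97 kg is within the ocean vessel limit of 100 kg for Category TX.
Total Category SR: (two 1.38 kg packs = 2.76 kg) + 2.88 kg = 5.64 kg.
5.64 kg > 5 kg (ocean vessel limit, Category SR) — over the limit.
The segregation rule (Category TX with Category OX) does not apply to Category TX with Category SR.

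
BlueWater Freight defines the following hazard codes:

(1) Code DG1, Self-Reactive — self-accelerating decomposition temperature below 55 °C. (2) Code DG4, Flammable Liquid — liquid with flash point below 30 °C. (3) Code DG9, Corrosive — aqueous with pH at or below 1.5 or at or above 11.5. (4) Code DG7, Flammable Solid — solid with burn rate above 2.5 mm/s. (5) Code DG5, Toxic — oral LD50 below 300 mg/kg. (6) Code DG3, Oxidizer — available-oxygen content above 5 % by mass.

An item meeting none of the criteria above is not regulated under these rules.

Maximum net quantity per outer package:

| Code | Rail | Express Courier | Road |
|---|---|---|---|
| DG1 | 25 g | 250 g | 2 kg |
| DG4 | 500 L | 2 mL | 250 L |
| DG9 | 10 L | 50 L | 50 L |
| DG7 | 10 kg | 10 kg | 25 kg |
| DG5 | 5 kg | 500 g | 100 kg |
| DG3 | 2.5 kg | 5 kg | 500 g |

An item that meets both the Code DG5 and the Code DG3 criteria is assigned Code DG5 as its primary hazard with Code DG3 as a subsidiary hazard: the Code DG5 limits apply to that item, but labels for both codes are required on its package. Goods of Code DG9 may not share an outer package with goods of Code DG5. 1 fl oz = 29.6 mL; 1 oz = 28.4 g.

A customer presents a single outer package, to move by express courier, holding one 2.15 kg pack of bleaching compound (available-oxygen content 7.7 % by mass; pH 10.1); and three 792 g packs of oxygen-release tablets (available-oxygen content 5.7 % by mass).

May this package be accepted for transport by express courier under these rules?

Yes

The bleaching compound has available-oxygen content 7.7 % by mass, which is > 5 % by mass, so it is Code DG3 (Oxidizer).
The oxygen-release tablets have available-oxygen content 5.7 % by mass, which is > 5 % by mass, so they are Code DG3 (Oxidizer).
Code DG3 net quantity: 2.15 kg + (three 792 g packs = 2.376 kg) = 4.526 kg.
4.526 kg is within the express courier limit of 5 kg for Code DG3.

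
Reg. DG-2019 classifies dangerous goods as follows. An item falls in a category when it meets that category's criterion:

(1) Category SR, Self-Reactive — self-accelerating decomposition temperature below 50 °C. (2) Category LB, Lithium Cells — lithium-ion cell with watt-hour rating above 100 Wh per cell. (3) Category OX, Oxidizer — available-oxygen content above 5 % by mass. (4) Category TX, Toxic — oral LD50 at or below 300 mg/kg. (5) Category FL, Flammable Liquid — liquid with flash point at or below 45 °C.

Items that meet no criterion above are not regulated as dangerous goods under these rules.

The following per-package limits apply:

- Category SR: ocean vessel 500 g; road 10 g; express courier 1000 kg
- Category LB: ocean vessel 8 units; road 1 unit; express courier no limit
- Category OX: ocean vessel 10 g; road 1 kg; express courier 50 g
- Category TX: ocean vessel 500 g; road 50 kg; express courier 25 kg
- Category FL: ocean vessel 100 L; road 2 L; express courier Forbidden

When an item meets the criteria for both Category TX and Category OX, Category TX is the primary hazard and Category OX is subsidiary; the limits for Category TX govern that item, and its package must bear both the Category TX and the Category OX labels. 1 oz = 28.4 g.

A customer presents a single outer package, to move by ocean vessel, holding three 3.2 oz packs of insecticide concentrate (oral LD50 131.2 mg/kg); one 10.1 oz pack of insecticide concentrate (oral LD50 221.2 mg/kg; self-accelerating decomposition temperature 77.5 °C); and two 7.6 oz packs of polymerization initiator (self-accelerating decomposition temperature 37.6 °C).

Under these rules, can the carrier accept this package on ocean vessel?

No

With oral LD50 131.2 mg/kg (≤ 300 mg/kg), the insecticide concentrate falls in Category TX.
Oral LD50 221.2 mg/kg meets the Category TX criterion (Toxic), so the insecticide concentrate is Category TX.
With self-accelerating decomposition temperature 37.6 °C (< 50 °C), the polymerization initiator falls in Category SR.
Total Category TX: (three 3.2 oz packs = 272.64 g) + (one 10.1 oz pack = 286.84 g) = 559.48 g.
That exceeds the Category TX ocean vessel limit of 500 g.
Category SR quantity: two 7.6 oz packs = 431.68 g.
431.68 g ≤ 500 g (ocean vessel limit, Category SR) — within limit.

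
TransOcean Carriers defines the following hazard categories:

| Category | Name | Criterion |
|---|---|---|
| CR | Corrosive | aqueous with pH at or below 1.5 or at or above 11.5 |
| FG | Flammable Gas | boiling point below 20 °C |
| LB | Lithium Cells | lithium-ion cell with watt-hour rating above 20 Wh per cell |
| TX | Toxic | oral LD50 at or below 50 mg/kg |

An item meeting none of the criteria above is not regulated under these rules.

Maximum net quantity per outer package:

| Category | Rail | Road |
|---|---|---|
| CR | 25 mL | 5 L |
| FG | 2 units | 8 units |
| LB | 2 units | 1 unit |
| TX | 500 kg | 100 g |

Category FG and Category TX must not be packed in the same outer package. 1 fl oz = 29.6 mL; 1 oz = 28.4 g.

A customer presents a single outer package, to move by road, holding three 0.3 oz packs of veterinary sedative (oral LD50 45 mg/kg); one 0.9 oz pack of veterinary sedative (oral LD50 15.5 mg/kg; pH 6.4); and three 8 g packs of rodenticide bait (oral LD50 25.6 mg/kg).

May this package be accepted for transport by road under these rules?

Yes

Veterinary sedative: oral LD50 45 mg/kg ≤ 50 mg/kg → Category TX (Toxic).
Oral LD50 15.5 mg/kg meets the Category TX criterion (Toxic), so the veterinary sedative is Category TX.
With oral LD50 25.6 mg/kg (≤ 50 mg/kg), the rodenticide bait falls in Category TX.
Total Category TX: (three 0.3 oz packs = 25.56 g) + (one 0.9 oz pack = 25.56 g) + (three 8 g packs = 24 g) = 75.12 g.
That is within the Category TX road limit of 100 g.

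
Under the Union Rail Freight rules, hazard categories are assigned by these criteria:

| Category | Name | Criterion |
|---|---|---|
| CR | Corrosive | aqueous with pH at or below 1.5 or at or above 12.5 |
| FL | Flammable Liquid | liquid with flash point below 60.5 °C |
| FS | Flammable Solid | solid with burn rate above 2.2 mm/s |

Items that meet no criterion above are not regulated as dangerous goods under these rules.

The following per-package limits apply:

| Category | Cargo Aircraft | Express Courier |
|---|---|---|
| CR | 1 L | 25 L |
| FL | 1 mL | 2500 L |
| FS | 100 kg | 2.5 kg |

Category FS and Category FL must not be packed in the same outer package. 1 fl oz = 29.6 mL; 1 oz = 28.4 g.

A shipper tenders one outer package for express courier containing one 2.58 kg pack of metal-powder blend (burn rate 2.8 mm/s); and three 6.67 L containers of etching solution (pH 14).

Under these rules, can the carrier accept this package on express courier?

The metal-powder blend has burn rate 2.8 mm/s, which is > 2.2 mm/s, so it is Category FS (Flammable Solid).
The etching solution has pH 14, which is ≥ 12.5, so it is Category CR (Corrosive).
Category CR quantity: three 6.67 L containers = 20.01 L.
That is within the Category CR express courier limit of 25 L.
Category FS quantity: 2.58 kg.
That exceeds the Category FS express courier limit of 2.5 kg.
The segregation rule (Category FS with Category FL) does not apply to Category CR with Category FS.

No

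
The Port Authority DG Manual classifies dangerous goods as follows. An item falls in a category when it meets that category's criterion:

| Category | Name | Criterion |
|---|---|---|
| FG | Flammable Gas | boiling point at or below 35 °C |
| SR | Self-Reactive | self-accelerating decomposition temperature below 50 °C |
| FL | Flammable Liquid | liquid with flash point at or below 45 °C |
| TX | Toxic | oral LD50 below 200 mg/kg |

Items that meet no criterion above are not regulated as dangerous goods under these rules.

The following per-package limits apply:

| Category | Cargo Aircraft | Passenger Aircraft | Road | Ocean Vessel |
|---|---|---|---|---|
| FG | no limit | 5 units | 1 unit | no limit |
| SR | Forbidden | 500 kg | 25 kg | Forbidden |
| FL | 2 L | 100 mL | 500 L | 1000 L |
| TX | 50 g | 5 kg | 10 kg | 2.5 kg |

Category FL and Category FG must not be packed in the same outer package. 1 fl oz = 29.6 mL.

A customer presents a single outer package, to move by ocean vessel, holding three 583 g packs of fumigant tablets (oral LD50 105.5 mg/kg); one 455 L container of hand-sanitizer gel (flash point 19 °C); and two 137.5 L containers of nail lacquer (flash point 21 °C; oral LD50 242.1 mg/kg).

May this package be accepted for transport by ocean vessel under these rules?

Yes

The fumigant tablets have oral LD50 105.5 mg/kg, which is < 200 mg/kg, so they are Category TX (Toxic).
Flash point 19 °C meets the Category FL criterion (Flammable Liquid), so the hand-sanitizer gel is Category FL.
Nail lacquer: flash point 21 °C ≤ 45 °C → Category FL (Flammable Liquid).
Category TX quantity: three 583 g packs = 1.749 kg.
1.749 kg ≤ 2.5 kg (ocean vessel limit, Category TX) — within limit.
Total Category FL: 455 L + (two 137.5 L containers = 275 L) = 730 L.
That is within the Category FL ocean vessel limit of 1000 L.
The segregation rule (Category FL with Category FG) does not apply to Category TX with Category FL.
Every hazard category is within its ocean vessel limit and no segregation rule is violated.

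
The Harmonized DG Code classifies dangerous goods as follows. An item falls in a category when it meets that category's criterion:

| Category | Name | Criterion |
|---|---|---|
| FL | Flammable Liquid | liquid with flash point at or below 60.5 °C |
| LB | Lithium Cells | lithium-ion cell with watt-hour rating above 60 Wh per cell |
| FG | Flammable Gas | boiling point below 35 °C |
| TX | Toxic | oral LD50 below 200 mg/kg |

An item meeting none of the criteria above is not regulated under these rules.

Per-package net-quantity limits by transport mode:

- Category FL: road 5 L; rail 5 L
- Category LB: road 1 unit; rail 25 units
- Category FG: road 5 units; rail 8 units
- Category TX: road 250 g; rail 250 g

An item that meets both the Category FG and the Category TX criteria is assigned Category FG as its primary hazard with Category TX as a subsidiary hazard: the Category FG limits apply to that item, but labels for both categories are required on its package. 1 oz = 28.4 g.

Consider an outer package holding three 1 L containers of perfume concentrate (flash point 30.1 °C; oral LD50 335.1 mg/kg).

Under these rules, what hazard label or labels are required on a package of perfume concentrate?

Perfume concentrate: flash point 30.1 °C ≤ 60.5 °C → Category FL (Flammable Liquid).
Only the Category FL label is required.

Category FL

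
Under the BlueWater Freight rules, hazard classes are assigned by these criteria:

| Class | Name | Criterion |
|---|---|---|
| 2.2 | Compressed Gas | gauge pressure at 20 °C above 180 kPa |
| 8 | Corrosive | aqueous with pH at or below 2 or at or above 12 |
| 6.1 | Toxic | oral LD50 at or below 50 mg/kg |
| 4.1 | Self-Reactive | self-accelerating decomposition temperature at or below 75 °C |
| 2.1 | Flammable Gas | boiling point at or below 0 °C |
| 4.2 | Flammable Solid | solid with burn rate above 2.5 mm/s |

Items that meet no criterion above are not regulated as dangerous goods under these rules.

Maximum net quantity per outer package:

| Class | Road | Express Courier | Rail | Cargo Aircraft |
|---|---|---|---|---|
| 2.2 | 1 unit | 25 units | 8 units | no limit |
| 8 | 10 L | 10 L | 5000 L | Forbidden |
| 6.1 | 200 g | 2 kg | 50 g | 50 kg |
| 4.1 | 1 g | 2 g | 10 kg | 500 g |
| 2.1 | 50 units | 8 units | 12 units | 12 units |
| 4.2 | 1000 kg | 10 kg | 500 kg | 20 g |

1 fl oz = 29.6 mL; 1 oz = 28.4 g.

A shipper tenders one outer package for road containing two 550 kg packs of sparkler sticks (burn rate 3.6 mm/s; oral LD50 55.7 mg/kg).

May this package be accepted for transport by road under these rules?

No

Burn rate 3.6 mm/s meets the Class 4.2 criterion (Flammable Solid), so the sparkler sticks are Class 4.2.
Class 4.2 quantity: two 550 kg packs = 1100 kg.
1100 kg > 1000 kg (road limit, Class 4.2) — over the limit.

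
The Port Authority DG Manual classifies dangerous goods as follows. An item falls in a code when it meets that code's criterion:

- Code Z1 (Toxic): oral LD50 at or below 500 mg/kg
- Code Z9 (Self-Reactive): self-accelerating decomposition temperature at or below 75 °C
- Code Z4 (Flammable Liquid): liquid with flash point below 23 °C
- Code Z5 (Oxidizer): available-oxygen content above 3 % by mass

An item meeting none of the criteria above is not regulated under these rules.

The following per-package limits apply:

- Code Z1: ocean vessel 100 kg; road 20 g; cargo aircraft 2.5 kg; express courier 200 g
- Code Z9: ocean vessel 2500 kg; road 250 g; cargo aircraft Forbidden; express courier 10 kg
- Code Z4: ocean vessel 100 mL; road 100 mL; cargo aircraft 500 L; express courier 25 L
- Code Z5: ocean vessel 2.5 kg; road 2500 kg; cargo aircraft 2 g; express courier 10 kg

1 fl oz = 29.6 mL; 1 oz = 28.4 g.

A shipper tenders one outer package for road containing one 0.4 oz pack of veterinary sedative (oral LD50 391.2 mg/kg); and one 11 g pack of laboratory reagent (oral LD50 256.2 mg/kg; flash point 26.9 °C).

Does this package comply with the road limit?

Veterinary sedative: oral LD50 391.2 mg/kg ≤ 500 mg/kg → Code Z1 (Toxic).
With oral LD50 256.2 mg/kg (≤ 500 mg/kg), the laboratory reagent falls in Code Z1.
Code Z1 net quantity: (one 0.4 oz pack = 11.36 g) + 11 g = 22.36 g.
22.36 g > 20 g (road limit, Code Z1) — over the limit.

No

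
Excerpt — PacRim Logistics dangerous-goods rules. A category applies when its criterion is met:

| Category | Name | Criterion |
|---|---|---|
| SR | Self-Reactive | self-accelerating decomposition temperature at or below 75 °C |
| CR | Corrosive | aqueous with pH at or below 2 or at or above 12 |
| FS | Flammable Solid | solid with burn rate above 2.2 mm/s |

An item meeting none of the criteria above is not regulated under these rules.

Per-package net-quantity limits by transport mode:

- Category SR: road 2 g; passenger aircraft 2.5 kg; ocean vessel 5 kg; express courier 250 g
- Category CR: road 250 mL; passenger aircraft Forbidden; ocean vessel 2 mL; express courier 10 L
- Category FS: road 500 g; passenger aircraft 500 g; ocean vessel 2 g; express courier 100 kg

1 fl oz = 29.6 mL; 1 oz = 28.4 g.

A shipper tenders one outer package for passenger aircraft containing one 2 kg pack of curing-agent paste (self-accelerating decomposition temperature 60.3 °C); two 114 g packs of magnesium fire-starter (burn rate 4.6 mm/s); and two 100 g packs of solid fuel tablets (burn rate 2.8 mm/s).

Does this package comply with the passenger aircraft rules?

Yes

Curing-agent paste: self-accelerating decomposition temperature 60.3 °C ≤ 75 °C → Category SR (Self-Reactive).
With burn rate 4.6 mm/s (> 2.2 mm/s), the magnesium fire-starter falls in Category FS.
Burn rate 2.8 mm/s meets the Category FS criterion (Flammable Solid), so the solid fuel tablets are Category FS.
Total Category FS: (two 114 g packs = 228 g) + (two 100 g packs = 200 g) = 428 g.
428 g is within the passenger aircraft limit of 500 g for Category FS.
Category SR quantity: 2 kg.
2 kg ≤ 2.5 kg (passenger aircraft limit, Category SR) — within limit.
Every hazard category is within its passenger aircraft limit and no segregation rule is violated.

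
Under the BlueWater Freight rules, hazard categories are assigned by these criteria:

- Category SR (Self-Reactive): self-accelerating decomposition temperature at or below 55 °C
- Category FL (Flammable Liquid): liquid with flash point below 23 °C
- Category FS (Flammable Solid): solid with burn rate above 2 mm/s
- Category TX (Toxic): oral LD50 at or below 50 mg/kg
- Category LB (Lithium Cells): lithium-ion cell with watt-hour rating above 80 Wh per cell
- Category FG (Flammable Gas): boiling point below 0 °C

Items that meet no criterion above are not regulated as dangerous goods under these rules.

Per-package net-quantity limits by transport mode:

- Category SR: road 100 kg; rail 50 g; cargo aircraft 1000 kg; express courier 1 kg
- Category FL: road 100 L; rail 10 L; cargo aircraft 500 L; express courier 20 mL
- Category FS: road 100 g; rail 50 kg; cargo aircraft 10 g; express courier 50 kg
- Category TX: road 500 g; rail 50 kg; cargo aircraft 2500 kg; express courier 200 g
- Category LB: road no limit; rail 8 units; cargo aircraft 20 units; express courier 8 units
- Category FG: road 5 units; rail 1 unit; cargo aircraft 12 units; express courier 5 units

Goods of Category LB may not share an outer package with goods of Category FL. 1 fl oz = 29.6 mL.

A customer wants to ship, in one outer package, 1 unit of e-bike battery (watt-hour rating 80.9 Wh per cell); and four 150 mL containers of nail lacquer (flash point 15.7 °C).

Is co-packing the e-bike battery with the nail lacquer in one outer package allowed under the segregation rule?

E-bike battery: watt-hour rating 80.9 Wh per cell > 80 Wh per cell → Category LB (Lithium Cells).
With flash point 15.7 °C (< 23 °C), the nail lacquer falls in Category FL.
Category LB and Category FL may not share an outer package.

No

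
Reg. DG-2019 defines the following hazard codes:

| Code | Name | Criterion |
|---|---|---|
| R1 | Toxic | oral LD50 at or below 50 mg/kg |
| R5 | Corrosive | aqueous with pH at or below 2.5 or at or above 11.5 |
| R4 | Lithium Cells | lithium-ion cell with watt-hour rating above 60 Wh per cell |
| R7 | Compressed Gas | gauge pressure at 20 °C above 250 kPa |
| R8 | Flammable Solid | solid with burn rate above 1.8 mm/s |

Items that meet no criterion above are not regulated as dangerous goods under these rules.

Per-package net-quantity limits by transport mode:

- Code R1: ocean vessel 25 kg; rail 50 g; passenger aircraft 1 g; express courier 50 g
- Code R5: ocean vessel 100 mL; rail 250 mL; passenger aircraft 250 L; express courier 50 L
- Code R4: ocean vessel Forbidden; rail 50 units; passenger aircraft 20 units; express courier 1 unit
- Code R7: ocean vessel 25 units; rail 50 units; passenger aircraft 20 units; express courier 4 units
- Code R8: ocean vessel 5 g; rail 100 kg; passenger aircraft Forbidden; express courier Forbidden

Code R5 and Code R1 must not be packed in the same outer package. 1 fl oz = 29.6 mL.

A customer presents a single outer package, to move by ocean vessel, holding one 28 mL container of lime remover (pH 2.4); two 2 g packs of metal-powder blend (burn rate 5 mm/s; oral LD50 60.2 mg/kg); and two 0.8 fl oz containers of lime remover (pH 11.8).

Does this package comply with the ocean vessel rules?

The lime remover has pH 2.4, which is ≤ 2.5, so it is Code R5 (Corrosive).
The metal-powder blend has burn rate 5 mm/s, which is > 1.8 mm/s, so it is Code R8 (Flammable Solid).
pH 11.8 meets the Code R5 criterion (Corrosive), so the lime remover is Code R5.
Code R5 net quantity: 28 mL + (two 0.8 fl oz containers = 47.36 mL) = 75.36 mL.
75.36 mL is within the ocean vessel limit of 100 mL for Code R5.
Code R8 quantity: two 2 g packs = 4 g.
That is within the Code R8 ocean vessel limit of 5 g.
The segregation rule (Code R5 with Code R1) does not apply to Code R5 with Code R8.
Every hazard code is within its ocean vessel limit and no segregation rule is violated.

Yes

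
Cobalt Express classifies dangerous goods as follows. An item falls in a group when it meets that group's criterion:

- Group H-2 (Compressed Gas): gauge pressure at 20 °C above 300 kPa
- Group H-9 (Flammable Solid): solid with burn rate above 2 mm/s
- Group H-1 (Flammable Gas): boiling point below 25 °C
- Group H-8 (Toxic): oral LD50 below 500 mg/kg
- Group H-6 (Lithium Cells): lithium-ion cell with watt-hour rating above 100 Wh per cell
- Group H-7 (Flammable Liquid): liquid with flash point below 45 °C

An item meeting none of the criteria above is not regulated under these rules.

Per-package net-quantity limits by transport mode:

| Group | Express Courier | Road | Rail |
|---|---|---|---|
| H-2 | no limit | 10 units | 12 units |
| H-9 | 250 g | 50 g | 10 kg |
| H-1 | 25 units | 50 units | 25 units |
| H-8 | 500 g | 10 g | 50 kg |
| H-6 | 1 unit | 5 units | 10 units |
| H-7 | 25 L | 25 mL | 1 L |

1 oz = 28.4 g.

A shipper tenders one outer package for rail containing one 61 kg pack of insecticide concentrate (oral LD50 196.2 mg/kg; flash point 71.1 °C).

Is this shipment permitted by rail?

No

With oral LD50 196.2 mg/kg (< 500 mg/kg), the insecticide concentrate falls in Group H-8.
Group H-8 quantity: 61 kg.
61 kg exceeds the rail limit of 50 kg for Group H-8.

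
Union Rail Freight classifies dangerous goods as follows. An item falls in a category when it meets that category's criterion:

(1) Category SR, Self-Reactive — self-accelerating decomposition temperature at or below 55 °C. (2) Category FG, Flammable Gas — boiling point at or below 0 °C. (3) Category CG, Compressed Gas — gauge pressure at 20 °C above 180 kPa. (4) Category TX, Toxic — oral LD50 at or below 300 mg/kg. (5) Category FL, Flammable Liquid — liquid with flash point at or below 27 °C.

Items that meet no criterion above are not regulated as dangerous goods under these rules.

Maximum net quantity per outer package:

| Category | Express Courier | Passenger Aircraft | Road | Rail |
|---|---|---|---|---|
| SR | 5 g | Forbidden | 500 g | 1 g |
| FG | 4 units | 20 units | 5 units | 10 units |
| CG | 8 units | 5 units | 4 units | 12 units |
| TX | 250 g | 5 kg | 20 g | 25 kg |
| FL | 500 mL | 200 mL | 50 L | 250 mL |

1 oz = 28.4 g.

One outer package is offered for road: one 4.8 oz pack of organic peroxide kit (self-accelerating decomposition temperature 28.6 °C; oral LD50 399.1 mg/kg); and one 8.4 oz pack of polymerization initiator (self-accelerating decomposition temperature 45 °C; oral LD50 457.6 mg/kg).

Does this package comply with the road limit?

Yes

Organic peroxide kit: self-accelerating decomposition temperature 28.6 °C ≤ 55 °C → Category SR (Self-Reactive).
Self-accelerating decomposition temperature 45 °C meets the Category SR criterion (Self-Reactive), so the polymerization initiator is Category SR.
Category SR net quantity: (one 4.8 oz pack = 136.32 g) + (one 8.4 oz pack = 238.56 g) = 374.88 g.
374.88 g ≤ 500 g (road limit, Category SR) — within limit.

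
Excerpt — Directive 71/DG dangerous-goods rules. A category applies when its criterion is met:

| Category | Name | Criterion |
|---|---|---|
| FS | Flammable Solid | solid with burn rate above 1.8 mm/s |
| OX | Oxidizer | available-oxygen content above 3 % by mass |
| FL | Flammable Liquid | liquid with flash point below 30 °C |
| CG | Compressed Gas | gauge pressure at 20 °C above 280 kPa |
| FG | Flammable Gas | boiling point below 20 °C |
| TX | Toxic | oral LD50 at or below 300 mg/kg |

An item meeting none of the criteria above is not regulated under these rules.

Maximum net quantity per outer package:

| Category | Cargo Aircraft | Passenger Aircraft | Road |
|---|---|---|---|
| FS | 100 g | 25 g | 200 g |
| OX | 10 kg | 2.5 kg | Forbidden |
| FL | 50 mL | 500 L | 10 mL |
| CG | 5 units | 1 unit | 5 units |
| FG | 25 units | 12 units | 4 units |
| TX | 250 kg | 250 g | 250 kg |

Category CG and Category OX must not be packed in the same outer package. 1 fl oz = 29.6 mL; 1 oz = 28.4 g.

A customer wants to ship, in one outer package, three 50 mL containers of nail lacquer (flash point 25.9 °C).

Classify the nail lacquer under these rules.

Category FL

Nail lacquer: flash point 25.9 °C < 30 °C → Category FL (Flammable Liquid).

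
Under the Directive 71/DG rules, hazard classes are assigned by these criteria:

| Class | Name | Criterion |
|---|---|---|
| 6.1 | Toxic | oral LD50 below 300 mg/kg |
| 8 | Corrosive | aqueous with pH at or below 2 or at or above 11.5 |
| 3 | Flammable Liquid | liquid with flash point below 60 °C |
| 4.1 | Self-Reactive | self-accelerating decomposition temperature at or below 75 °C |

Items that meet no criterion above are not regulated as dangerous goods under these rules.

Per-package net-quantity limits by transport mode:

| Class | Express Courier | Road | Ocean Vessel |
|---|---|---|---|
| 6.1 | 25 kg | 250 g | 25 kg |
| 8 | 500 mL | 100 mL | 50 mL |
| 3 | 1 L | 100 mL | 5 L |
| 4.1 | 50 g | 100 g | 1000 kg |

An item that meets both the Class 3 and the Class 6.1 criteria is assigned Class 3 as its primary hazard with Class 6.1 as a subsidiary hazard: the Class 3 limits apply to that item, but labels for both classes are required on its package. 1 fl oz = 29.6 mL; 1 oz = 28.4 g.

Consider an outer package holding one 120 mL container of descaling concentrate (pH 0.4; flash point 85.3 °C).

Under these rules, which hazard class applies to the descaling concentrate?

pH 0.4 meets the Class 8 criterion (Corrosive), so the descaling concentrate is Class 8.

Class 8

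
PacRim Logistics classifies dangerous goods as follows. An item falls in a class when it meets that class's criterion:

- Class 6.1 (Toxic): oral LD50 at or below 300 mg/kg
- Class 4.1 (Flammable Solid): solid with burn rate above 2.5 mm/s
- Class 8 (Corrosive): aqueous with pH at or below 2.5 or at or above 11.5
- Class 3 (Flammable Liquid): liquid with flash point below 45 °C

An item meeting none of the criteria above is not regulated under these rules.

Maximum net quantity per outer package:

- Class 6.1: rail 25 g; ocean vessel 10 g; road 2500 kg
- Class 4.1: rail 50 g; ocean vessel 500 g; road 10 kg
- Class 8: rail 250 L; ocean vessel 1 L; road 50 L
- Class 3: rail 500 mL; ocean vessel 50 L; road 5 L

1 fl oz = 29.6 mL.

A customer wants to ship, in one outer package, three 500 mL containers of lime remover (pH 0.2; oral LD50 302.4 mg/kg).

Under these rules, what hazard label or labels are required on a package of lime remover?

Class 8

The lime remover has pH 0.2, which is ≤ 2.5, so it is Class 8 (Corrosive).
Only the Class 8 label is required.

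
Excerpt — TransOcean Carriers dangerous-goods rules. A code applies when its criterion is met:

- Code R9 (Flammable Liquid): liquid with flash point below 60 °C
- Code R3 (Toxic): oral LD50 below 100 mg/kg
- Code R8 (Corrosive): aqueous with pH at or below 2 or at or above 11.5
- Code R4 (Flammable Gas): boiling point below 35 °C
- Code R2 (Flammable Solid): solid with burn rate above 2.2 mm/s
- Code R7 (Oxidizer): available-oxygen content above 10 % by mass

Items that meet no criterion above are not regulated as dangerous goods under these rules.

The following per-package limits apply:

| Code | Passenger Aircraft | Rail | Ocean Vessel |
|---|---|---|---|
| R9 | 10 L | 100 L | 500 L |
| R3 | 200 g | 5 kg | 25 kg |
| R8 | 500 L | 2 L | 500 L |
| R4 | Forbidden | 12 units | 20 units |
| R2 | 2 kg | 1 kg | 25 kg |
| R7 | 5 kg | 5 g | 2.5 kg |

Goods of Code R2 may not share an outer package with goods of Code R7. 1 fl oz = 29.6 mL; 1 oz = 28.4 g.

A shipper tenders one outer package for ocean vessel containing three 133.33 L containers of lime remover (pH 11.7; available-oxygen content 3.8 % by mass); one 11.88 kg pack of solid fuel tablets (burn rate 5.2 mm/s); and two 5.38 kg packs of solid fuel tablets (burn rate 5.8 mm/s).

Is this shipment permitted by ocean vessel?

pH 11.7 meets the Code R8 criterion (Corrosive), so the lime remover is Code R8.
Solid fuel tablets: burn rate 5.2 mm/s > 2.2 mm/s → Code R2 (Flammable Solid).
With burn rate 5.8 mm/s (> 2.2 mm/s), the solid fuel tablets fall in Code R2.
Code R2 net quantity: 11.88 kg + (two 5.38 kg packs = 10.76 kg) = 22.64 kg.
22.64 kg ≤ 25 kg (ocean vessel limit, Code R2) — within limit.
Code R8 quantity: three 133.33 L containers = 399.99 L.
399.99 L is within the ocean vessel limit of 500 L for Code R8.
The segregation rule (Code R2 with Code R7) does not apply to Code R2 with Code R8.
Every hazard code is within its ocean vessel limit and no segregation rule is violated.

Yes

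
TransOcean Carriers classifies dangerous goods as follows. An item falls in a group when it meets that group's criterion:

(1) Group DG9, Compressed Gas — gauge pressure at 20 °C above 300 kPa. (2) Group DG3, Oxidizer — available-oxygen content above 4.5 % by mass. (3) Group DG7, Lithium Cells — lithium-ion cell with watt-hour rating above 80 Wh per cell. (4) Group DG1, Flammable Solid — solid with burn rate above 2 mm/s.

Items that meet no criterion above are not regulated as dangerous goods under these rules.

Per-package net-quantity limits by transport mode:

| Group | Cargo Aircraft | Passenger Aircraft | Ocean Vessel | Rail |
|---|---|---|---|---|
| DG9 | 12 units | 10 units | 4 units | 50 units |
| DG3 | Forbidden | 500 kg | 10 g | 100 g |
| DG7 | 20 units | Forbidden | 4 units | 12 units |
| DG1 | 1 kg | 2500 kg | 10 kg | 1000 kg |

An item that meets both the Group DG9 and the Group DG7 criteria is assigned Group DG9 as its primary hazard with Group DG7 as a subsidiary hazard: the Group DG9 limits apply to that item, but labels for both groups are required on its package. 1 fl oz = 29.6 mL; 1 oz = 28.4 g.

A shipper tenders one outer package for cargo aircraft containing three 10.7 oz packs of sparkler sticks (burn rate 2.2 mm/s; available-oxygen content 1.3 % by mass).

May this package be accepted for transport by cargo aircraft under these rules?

The sparkler sticks have burn rate 2.2 mm/s, which is > 2 mm/s, so they are Group DG1 (Flammable Solid).
Group DG1 quantity: three 10.7 oz packs = 911.64 g.
That is within the Group DG1 cargo aircraft limit of 1 kg.

Yes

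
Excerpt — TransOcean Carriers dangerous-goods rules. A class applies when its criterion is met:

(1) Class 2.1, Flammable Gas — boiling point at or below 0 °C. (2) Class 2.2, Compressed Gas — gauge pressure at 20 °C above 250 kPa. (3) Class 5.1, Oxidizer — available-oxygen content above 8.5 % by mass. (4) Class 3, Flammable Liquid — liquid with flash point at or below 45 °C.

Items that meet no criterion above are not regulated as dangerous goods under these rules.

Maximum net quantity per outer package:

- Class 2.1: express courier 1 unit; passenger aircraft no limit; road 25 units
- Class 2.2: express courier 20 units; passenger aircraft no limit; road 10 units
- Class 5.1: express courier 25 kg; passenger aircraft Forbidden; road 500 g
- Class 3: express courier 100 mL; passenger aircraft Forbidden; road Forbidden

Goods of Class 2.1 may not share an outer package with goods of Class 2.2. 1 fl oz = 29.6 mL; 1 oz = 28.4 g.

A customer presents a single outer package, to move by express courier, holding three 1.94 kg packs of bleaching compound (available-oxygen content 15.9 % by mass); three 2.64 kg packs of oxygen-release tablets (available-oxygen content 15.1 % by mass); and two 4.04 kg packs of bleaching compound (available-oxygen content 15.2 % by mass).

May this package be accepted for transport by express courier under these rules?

Yes

The bleaching compound has available-oxygen content 15.9 % by mass, which is > 8.5 % by mass, so it is Class 5.1 (Oxidizer).
The oxygen-release tablets have available-oxygen content 15.1 % by mass, which is > 8.5 % by mass, so they are Class 5.1 (Oxidizer).
Available-oxygen content 15.2 % by mass meets the Class 5.1 criterion (Oxidizer), so the bleaching compound is Class 5.1.
Total Class 5.1: (three 1.94 kg packs = 5.82 kg) + (three 2.64 kg packs = 7.92 kg) + (two 4.04 kg packs = 8.08 kg) = 21.82 kg.
That is within the Class 5.1 express courier limit of 25 kg.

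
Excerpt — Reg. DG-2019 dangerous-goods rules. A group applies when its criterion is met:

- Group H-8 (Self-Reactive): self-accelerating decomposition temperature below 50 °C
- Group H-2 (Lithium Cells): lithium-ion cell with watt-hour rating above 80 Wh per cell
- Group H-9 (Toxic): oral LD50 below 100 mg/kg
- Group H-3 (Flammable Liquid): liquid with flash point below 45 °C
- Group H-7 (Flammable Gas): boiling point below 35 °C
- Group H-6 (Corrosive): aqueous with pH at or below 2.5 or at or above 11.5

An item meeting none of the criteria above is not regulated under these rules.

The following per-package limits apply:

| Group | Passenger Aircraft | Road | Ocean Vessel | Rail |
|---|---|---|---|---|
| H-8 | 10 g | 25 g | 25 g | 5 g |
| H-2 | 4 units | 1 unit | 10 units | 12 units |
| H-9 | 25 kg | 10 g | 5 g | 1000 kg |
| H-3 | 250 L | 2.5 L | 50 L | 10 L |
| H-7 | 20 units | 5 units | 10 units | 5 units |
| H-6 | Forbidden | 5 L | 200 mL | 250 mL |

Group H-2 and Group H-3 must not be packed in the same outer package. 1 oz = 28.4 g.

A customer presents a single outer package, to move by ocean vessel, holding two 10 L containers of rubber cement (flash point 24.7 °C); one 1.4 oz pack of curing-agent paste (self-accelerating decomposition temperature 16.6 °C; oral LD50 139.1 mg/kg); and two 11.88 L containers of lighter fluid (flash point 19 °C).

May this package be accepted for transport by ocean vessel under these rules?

No

Rubber cement: flash point 24.7 °C < 45 °C → Group H-3 (Flammable Liquid).
The curing-agent paste has self-accelerating decomposition temperature 16.6 °C, which is < 50 °C, so it is Group H-8 (Self-Reactive).
Lighter fluid: flash point 19 °C < 45 °C → Group H-3 (Flammable Liquid).
Group H-3 net quantity: (two 10 L containers = 20 L) + (two 11.88 L containers = 23.76 L) = 43.76 L.
43.76 L is within the ocean vessel limit of 50 L for Group H-3.
Group H-8 quantity: one 1.4 oz pack = 39.76 g.
39.76 g > 25 g (ocean vessel limit, Group H-8) — over the limit.
The segregation rule (Group H-2 with Group H-3) does not apply to Group H-3 with Group H-8.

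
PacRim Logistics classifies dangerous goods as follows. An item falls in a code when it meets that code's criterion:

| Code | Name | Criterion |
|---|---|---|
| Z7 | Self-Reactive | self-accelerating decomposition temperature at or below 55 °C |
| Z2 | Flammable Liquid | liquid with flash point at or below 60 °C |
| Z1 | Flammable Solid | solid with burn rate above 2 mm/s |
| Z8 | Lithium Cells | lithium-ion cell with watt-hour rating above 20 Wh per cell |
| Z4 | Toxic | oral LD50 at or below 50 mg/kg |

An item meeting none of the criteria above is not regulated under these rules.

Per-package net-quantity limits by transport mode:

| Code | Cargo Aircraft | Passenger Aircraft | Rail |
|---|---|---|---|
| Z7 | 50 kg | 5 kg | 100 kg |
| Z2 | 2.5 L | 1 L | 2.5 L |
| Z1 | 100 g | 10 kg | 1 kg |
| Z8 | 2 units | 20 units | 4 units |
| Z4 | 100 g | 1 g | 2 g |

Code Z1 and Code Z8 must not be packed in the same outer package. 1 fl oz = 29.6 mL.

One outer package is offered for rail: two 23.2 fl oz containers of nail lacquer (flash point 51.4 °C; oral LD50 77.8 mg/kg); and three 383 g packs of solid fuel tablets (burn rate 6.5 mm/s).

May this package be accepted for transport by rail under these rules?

No

With flash point 51.4 °C (≤ 60 °C), the nail lacquer falls in Code Z2.
Solid fuel tablets: burn rate 6.5 mm/s > 2 mm/s → Code Z1 (Flammable Solid).
Code Z1 quantity: three 383 g packs = 1.149 kg.
That exceeds the Code Z1 rail limit of 1 kg.
Code Z2 quantity: two 23.2 fl oz containers = 1373.44 mL.
1373.44 mL is within the rail limit of 2.5 L for Code Z2.
The segregation rule (Code Z1 with Code Z8) does not apply to Code Z1 with Code Z2.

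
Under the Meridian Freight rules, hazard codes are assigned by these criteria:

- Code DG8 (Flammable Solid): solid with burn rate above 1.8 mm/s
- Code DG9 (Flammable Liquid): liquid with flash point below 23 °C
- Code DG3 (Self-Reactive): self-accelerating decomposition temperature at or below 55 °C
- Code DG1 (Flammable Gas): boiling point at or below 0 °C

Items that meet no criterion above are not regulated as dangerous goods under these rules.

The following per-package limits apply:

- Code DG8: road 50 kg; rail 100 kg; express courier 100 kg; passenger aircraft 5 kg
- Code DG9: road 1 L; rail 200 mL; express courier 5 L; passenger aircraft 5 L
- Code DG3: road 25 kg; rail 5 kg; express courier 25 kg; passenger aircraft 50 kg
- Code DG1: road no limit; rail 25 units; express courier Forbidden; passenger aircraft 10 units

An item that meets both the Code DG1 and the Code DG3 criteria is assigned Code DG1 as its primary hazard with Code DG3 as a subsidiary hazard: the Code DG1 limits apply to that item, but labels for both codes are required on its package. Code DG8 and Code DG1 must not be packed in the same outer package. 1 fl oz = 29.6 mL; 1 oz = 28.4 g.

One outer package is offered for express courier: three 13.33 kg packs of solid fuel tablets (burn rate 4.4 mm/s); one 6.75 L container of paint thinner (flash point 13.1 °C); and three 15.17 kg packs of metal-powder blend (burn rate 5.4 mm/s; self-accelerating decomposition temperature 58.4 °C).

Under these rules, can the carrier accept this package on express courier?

With burn rate 4.4 mm/s (> 1.8 mm/s), the solid fuel tablets fall in Code DG8.
With flash point 13.1 °C (< 23 °C), the paint thinner falls in Code DG9.
The metal-powder blend has burn rate 5.4 mm/s, which is > 1.8 mm/s, so it is Code DG8 (Flammable Solid).
Total Code DG8: (three 13.33 kg packs = 39.99 kg) + (three 15.17 kg packs = 45.51 kg) = 85.5 kg.
85.5 kg is within the express courier limit of 100 kg for Code DG8.
Code DG9 quantity: 6.75 L.
That exceeds the Code DG9 express courier limit of 5 L.
The segregation rule (Code DG8 with Code DG1) does not apply to Code DG8 with Code DG9.

No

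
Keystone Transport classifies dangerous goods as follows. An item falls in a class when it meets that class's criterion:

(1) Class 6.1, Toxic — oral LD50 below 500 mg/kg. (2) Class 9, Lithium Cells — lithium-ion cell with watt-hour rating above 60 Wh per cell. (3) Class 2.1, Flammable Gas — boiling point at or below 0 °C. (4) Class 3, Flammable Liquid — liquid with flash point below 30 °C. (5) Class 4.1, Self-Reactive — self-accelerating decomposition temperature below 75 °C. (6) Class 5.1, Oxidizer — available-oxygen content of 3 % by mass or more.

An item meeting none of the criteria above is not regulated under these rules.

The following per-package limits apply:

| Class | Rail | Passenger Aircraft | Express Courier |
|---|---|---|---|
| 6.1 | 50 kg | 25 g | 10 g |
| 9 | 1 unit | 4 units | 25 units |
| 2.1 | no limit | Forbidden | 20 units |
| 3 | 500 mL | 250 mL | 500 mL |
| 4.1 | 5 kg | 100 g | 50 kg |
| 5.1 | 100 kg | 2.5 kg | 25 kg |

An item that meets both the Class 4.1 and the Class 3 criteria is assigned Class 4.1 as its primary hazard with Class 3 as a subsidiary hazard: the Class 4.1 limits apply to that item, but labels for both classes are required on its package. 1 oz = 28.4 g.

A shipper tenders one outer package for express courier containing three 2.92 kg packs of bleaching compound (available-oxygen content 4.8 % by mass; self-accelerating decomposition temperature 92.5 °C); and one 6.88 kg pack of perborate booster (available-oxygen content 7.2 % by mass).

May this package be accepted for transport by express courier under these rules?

Yes

Bleaching compound: available-oxygen content 4.8 % by mass ≥ 3 % by mass → Class 5.1 (Oxidizer).
Available-oxygen content 7.2 % by mass meets the Class 5.1 criterion (Oxidizer), so the perborate booster is Class 5.1.
Class 5.1 net quantity: (three 2.92 kg packs = 8.76 kg) + 6.88 kg = 15.64 kg.
15.64 kg is within the express courier limit of 25 kg for Class 5.1.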